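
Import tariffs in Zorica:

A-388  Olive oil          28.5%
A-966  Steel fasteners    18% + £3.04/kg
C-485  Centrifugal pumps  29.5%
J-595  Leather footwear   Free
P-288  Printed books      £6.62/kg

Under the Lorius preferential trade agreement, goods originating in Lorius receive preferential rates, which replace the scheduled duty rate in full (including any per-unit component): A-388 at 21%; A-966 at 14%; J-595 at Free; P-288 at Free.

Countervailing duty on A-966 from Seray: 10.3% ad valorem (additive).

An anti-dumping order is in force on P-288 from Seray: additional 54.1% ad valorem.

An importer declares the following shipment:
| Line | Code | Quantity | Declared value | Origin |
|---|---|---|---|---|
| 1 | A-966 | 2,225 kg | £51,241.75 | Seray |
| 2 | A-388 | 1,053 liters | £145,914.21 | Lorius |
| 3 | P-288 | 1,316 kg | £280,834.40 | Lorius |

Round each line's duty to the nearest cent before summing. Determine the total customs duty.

Line 1 (A-966, Seray, 2,225 kg, £51,241.75):
Base rate for A-966 is 18% + £3.04/kg.
A-966 has an FTA preferential rate, but origin Seray is not Lorius; base rate stands.
Additional duty on A-966 from Seray: +10.3%. Applied ad valorem rate: 18% + 10.3% = 28.3%.
Duty = £51,241.75 × 28.3% + 2,225 × £3.04 = £21,265.42.
Line 2 (A-388, Lorius, 1,053 liters, £145,914.21):
Base rate for A-388 is 28.5%.
Origin Lorius qualifies under the Zorica–Lorius agreement and A-388 is covered: preferential rate 21% applies instead.
Duty = £145,914.21 × 21% = £30,641.98.
Line 3 (P-288, Lorius, 1,316 kg, £280,834.40):
Base rate for P-288 is £6.62/kg.
Origin Lorius qualifies under the Zorica–Lorius agreement and P-288 is covered: preferential rate Free applies instead.
The additional-duty order on P-288 targets Seray, not Lorius; it does not apply.
Duty = £280,834.40 × 0% = £0.00.
Total = £21,265.42 + £30,641.98 + £0.00 = £51,907.40.

£51,907.40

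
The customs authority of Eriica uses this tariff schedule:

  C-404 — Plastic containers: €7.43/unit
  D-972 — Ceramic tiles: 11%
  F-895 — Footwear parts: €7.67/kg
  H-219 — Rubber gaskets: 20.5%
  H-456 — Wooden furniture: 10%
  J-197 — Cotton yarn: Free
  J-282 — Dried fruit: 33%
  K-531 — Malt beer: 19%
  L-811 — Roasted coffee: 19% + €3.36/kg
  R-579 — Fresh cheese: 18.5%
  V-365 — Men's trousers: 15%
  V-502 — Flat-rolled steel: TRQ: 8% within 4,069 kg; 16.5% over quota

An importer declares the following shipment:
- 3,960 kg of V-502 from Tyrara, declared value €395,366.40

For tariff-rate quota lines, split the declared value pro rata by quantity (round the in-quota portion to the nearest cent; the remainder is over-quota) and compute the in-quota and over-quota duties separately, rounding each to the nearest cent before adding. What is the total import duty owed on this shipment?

Line 1 (V-502, Tyrara, 3,960 kg, €395,366.40):
Code V-502 is under a tariff-rate quota (threshold 4,069 kg). Quantity 3,960 kg is within the quota, so the in-quota rate 8% applies to the full value.
Duty = €395,366.40 × 8% = €31,629.31.

€31,629.31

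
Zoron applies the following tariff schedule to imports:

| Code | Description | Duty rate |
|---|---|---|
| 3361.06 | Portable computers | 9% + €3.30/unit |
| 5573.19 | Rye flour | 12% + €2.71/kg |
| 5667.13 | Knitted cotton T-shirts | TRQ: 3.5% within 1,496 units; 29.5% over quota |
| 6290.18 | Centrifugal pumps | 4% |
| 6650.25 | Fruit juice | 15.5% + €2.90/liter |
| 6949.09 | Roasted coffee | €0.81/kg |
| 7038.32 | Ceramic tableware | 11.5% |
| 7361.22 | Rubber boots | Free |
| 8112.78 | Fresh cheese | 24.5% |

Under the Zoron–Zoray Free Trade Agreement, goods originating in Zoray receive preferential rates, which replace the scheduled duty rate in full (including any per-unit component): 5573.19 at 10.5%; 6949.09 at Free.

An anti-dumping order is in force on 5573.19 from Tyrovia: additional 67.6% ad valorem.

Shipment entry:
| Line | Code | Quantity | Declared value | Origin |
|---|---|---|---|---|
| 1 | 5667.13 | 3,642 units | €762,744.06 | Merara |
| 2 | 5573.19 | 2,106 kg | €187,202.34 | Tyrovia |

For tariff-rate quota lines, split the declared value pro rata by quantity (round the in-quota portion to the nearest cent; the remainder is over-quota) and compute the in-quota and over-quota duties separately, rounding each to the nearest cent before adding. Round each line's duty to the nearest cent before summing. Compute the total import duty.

€298,269.92

Line 1 (5667.13, Merara, 3,642 units, €762,744.06):
Code 5667.13 is under a tariff-rate quota (threshold 1,496 units). In-quota: 1,496 units at 3.5%; over-quota: 2,146 units at 29.5%.
Pro-rata value split: in-quota = €762,744.06 × 1,496/3,642 = €313,307.28; over-quota = €762,744.06 − €313,307.28 = €449,436.78.
In-quota duty = €313,307.28 × 3.5% = €10,965.75. Over-quota duty = €449,436.78 × 29.5% = €132,583.85.
Line duty = €10,965.75 + €132,583.85 = €143,549.60.
Line 2 (5573.19, Tyrovia, 2,106 kg, €187,202.34):
Base rate for 5573.19 is 12% + €2.71/kg.
5573.19 has an FTA preferential rate, but origin Tyrovia is not Zoray; base rate stands.
Additional duty on 5573.19 from Tyrovia: +67.6%. Applied ad valorem rate: 12% + 67.6% = 79.6%.
Duty = €187,202.34 × 79.6% + 2,106 × €2.71 = €154,720.32.
Total = €143,549.60 + €154,720.32 = €298,269.92.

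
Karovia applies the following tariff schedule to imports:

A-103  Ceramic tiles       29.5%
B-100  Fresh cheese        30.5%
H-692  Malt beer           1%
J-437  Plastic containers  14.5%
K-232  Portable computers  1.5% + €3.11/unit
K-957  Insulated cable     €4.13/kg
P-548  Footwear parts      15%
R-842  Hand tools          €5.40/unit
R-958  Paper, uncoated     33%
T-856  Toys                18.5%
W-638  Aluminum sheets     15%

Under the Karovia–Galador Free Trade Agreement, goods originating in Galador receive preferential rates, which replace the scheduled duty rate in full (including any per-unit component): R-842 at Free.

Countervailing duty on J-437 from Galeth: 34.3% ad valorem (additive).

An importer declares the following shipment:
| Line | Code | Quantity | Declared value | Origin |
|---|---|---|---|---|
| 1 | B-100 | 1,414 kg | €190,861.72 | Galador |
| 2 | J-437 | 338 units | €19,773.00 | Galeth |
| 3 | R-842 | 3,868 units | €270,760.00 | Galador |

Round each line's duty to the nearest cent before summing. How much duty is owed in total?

Line 1 (B-100, Galador, 1,414 kg, €190,861.72):
Base rate for B-100 is 30.5%.
Origin Galador is the FTA partner but B-100 is not on the preference list; base rate stands.
Duty = €190,861.72 × 30.5% = €58,212.82.
Line 2 (J-437, Galeth, 338 units, €19,773.00):
Base rate for J-437 is 14.5%.
Additional duty on J-437 from Galeth: +34.3%. Applied ad valorem rate: 14.5% + 34.3% = 48.8%.
Duty = €19,773.00 × 48.8% = €9,649.22.
Line 3 (R-842, Galador, 3,868 units, €270,760.00):
Base rate for R-842 is €5.40/unit.
Origin Galador qualifies under the Karovia–Galador agreement and R-842 is covered: preferential rate Free applies instead.
Duty = €270,760.00 × 0% = €0.00.
Total = €58,212.82 + €9,649.22 + €0.00 = €67,862.04.

€67,862.04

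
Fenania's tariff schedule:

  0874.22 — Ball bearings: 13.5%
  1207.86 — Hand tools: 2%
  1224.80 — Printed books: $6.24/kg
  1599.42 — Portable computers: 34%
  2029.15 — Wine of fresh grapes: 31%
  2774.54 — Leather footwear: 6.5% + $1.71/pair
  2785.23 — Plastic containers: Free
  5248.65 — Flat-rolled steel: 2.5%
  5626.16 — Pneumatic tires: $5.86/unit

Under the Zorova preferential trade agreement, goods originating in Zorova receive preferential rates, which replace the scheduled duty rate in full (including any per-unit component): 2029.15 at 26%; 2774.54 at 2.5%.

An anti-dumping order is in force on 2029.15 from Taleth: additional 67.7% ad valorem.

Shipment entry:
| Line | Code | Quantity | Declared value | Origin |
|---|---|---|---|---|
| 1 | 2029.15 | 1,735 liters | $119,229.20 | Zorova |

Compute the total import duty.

Line 1 (2029.15, Zorova, 1,735 liters, $119,229.20):
Base rate for 2029.15 is 31%.
Origin Zorova qualifies under the Fenania–Zorova agreement and 2029.15 is covered: preferential rate 26% applies instead.
The additional-duty order on 2029.15 targets Taleth, not Zorova; it does not apply.
Duty = $119,229.20 × 26% = $30,999.59.

$30,999.59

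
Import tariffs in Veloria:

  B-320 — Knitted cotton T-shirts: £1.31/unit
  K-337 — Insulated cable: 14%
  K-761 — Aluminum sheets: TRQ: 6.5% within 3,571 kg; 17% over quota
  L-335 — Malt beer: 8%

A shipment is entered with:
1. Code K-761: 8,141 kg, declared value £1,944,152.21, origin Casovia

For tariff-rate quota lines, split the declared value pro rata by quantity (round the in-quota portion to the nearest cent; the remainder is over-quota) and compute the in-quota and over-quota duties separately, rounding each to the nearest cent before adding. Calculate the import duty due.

Line 1 (K-761, Casovia, 8,141 kg, £1,944,152.21):
Code K-761 is under a tariff-rate quota (threshold 3,571 kg). In-quota: 3,571 kg at 6.5%; over-quota: 4,570 kg at 17%.
Pro-rata value split: in-quota = £1,944,152.21 × 3,571/8,141 = £852,790.51; over-quota = £1,944,152.21 − £852,790.51 = £1,091,361.70.
In-quota duty = £852,790.51 × 6.5% = £55,431.38. Over-quota duty = £1,091,361.70 × 17% = £185,531.49.
Line duty = £55,431.38 + £185,531.49 = £240,962.87.

£240,962.87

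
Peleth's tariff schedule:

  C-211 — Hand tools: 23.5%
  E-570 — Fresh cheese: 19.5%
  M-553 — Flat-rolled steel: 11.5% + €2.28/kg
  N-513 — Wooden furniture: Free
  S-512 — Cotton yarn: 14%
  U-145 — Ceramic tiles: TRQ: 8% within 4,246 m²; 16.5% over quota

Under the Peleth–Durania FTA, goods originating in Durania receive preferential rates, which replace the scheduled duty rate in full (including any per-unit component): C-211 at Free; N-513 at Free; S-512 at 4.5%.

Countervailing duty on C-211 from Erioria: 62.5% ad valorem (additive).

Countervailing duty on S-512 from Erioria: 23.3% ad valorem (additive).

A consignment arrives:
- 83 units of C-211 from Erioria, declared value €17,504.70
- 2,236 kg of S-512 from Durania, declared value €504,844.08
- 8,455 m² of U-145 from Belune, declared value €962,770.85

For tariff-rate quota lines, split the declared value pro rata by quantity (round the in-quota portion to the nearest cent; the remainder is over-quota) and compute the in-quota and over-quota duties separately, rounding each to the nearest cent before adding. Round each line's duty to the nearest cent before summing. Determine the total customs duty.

Line 1 (C-211, Erioria, 83 units, €17,504.70):
Base rate for C-211 is 23.5%.
C-211 has an FTA preferential rate, but origin Erioria is not Durania; base rate stands.
Additional duty on C-211 from Erioria: +62.5%. Applied ad valorem rate: 23.5% + 62.5% = 86%.
Duty = €17,504.70 × 86% = €15,054.04.
Line 2 (S-512, Durania, 2,236 kg, €504,844.08):
Base rate for S-512 is 14%.
Origin Durania qualifies under the Peleth–Durania agreement and S-512 is covered: preferential rate 4.5% applies instead.
The additional-duty order on S-512 targets Erioria, not Durania; it does not apply.
Duty = €504,844.08 × 4.5% = €22,717.98.
Line 3 (U-145, Belune, 8,455 m², €962,770.85):
Code U-145 is under a tariff-rate quota (threshold 4,246 m²). In-quota: 4,246 m² at 8%; over-quota: 4,209 m² at 16.5%.
Pro-rata value split: in-quota = €962,770.85 × 4,246/8,455 = €483,492.02; over-quota = €962,770.85 − €483,492.02 = €479,278.83.
In-quota duty = €483,492.02 × 8% = €38,679.36. Over-quota duty = €479,278.83 × 16.5% = €79,081.01.
Line duty = €38,679.36 + €79,081.01 = €117,760.37.
Total = €15,054.04 + €22,717.98 + €117,760.37 = €155,532.39.

€155,532.39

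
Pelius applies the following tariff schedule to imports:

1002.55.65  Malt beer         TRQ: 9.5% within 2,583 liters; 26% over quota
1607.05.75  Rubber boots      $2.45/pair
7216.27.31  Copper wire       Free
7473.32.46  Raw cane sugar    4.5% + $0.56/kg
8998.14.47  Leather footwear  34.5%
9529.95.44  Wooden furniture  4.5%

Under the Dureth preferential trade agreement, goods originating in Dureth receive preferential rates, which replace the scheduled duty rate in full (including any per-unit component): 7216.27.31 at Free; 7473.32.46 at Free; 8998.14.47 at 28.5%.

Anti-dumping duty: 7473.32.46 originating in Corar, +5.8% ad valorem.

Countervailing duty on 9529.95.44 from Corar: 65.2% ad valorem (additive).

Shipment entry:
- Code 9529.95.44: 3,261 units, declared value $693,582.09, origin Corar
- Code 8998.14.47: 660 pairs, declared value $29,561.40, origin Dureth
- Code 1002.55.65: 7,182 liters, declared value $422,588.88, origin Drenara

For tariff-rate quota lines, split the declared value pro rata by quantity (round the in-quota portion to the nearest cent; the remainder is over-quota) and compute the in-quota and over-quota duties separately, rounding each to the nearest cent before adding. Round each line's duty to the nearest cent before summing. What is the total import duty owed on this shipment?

$576,647.51

Line 1 (9529.95.44, Corar, 3,261 units, $693,582.09):
Base rate for 9529.95.44 is 4.5%.
Additional duty on 9529.95.44 from Corar: +65.2%. Applied ad valorem rate: 4.5% + 65.2% = 69.7%.
Duty = $693,582.09 × 69.7% = $483,426.72.
Line 2 (8998.14.47, Dureth, 660 pairs, $29,561.40):
Base rate for 8998.14.47 is 34.5%.
Origin Dureth qualifies under the Pelius–Dureth agreement and 8998.14.47 is covered: preferential rate 28.5% applies instead.
Duty = $29,561.40 × 28.5% = $8,425.00.
Line 3 (1002.55.65, Drenara, 7,182 liters, $422,588.88):
Code 1002.55.65 is under a tariff-rate quota (threshold 2,583 liters). In-quota: 2,583 liters at 9.5%; over-quota: 4,599 liters at 26%.
Pro-rata value split: in-quota = $422,588.88 × 2,583/7,182 = $151,983.72; over-quota = $422,588.88 − $151,983.72 = $270,605.16.
In-quota duty = $151,983.72 × 9.5% = $14,438.45. Over-quota duty = $270,605.16 × 26% = $70,357.34.
Line duty = $14,438.45 + $70,357.34 = $84,795.79.
Total = $483,426.72 + $8,425.00 + $84,795.79 = $576,647.51.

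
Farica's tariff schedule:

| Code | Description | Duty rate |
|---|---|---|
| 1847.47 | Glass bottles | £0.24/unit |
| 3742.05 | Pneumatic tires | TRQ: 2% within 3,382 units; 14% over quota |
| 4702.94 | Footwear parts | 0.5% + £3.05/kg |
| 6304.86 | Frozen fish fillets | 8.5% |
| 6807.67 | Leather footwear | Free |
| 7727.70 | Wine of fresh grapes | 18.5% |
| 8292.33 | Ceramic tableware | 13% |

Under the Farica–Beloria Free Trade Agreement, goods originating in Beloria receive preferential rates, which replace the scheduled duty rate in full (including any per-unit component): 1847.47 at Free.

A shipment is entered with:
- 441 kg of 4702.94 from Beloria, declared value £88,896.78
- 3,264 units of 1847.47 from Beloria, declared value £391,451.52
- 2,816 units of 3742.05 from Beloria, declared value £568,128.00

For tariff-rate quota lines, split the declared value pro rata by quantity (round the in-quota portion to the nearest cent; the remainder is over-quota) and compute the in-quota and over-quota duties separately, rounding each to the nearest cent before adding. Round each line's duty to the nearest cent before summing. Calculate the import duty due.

Line 1 (4702.94, Beloria, 441 kg, £88,896.78):
Base rate for 4702.94 is 0.5% + £3.05/kg.
Origin Beloria is the FTA partner but 4702.94 is not on the preference list; base rate stands.
Duty = £88,896.78 × 0.5% + 441 × £3.05 = £1,789.53.
Line 2 (1847.47, Beloria, 3,264 units, £391,451.52):
Base rate for 1847.47 is £0.24/unit.
Origin Beloria qualifies under the Farica–Beloria agreement and 1847.47 is covered: preferential rate Free applies instead.
Duty = £391,451.52 × 0% = £0.00.
Line 3 (3742.05, Beloria, 2,816 units, £568,128.00):
Code 3742.05 is under a tariff-rate quota (threshold 3,382 units). Quantity 2,816 units is within the quota, so the in-quota rate 2% applies to the full value.
Duty = £568,128.00 × 2% = £11,362.56.
Total = £1,789.53 + £0.00 + £11,362.56 = £13,152.09.

£13,152.09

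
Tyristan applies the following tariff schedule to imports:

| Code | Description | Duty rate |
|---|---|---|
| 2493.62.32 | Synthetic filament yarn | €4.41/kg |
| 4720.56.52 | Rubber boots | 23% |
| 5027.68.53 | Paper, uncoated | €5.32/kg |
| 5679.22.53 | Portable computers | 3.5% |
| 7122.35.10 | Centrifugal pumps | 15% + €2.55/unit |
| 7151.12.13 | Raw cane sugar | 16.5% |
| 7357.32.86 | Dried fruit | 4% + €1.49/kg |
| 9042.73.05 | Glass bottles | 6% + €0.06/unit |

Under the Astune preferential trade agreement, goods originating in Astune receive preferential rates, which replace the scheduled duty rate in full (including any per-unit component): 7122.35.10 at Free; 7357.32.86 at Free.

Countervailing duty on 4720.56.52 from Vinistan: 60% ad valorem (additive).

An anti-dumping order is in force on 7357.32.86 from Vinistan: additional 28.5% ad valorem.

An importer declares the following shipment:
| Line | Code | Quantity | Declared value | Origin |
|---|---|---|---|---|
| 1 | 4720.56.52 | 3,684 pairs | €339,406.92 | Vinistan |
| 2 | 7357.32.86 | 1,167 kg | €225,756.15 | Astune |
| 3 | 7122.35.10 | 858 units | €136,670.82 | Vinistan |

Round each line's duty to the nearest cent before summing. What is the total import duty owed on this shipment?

€304,396.26

Line 1 (4720.56.52, Vinistan, 3,684 pairs, €339,406.92):
Base rate for 4720.56.52 is 23%.
Additional duty on 4720.56.52 from Vinistan: +60%. Applied ad valorem rate: 23% + 60% = 83%.
Duty = €339,406.92 × 83% = €281,707.74.
Line 2 (7357.32.86, Astune, 1,167 kg, €225,756.15):
Base rate for 7357.32.86 is 4% + €1.49/kg.
Origin Astune qualifies under the Tyristan–Astune agreement and 7357.32.86 is covered: preferential rate Free applies instead.
The additional-duty order on 7357.32.86 targets Vinistan, not Astune; it does not apply.
Duty = €225,756.15 × 0% = €0.00.
Line 3 (7122.35.10, Vinistan, 858 units, €136,670.82):
Base rate for 7122.35.10 is 15% + €2.55/unit.
7122.35.10 has an FTA preferential rate, but origin Vinistan is not Astune; base rate stands.
Duty = €136,670.82 × 15% + 858 × €2.55 = €22,688.52.
Total = €281,707.74 + €0.00 + €22,688.52 = €304,396.26.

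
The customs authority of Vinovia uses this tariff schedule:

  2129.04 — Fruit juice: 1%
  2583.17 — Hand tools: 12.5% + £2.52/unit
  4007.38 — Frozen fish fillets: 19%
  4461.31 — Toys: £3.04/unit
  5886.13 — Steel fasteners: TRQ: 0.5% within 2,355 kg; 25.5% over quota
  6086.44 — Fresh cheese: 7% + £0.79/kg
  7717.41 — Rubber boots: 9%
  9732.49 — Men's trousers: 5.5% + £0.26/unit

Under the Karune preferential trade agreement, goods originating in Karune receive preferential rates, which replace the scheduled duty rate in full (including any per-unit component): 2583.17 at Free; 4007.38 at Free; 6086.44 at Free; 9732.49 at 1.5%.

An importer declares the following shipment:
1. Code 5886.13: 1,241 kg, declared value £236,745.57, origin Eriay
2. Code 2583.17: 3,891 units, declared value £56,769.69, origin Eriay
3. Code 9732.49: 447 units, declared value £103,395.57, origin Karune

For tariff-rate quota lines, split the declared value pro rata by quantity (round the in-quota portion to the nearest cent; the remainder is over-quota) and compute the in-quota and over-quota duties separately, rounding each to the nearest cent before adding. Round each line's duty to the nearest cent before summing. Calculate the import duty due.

Line 1 (5886.13, Eriay, 1,241 kg, £236,745.57):
Code 5886.13 is under a tariff-rate quota (threshold 2,355 kg). Quantity 1,241 kg is within the quota, so the in-quota rate 0.5% applies to the full value.
Duty = £236,745.57 × 0.5% = £1,183.73.
Line 2 (2583.17, Eriay, 3,891 units, £56,769.69):
Base rate for 2583.17 is 12.5% + £2.52/unit.
2583.17 has an FTA preferential rate, but origin Eriay is not Karune; base rate stands.
Duty = £56,769.69 × 12.5% + 3,891 × £2.52 = £16,901.53.
Line 3 (9732.49, Karune, 447 units, £103,395.57):
Base rate for 9732.49 is 5.5% + £0.26/unit.
Origin Karune qualifies under the Vinovia–Karune agreement and 9732.49 is covered: preferential rate 1.5% applies instead.
Duty = £103,395.57 × 1.5% = £1,550.93.
Total = £1,183.73 + £16,901.53 + £1,550.93 = £19,636.19.

£19,636.19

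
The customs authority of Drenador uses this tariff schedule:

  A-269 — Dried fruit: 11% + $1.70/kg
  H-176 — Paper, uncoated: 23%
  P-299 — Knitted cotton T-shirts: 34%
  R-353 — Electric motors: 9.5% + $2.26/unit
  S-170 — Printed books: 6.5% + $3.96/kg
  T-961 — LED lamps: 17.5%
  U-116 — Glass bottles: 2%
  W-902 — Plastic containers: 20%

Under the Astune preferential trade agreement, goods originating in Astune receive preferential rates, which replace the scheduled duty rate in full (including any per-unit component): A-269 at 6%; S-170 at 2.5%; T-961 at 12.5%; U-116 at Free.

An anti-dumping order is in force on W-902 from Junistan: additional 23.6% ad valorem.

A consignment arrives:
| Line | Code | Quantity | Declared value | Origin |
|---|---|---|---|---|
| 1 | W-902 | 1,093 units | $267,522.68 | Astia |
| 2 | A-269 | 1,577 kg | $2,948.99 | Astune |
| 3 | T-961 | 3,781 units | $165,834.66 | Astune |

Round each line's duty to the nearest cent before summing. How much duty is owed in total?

$74,410.81

Line 1 (W-902, Astia, 1,093 units, $267,522.68):
Base rate for W-902 is 20%.
The additional-duty order on W-902 targets Junistan, not Astia; it does not apply.
Duty = $267,522.68 × 20% = $53,504.54.
Line 2 (A-269, Astune, 1,577 kg, $2,948.99):
Base rate for A-269 is 11% + $1.70/kg.
Origin Astune qualifies under the Drenador–Astune agreement and A-269 is covered: preferential rate 6% applies instead.
Duty = $2,948.99 × 6% = $176.94.
Line 3 (T-961, Astune, 3,781 units, $165,834.66):
Base rate for T-961 is 17.5%.
Origin Astune qualifies under the Drenador–Astune agreement and T-961 is covered: preferential rate 12.5% applies instead.
Duty = $165,834.66 × 12.5% = $20,729.33.
Total = $53,504.54 + $176.94 + $20,729.33 = $74,410.81.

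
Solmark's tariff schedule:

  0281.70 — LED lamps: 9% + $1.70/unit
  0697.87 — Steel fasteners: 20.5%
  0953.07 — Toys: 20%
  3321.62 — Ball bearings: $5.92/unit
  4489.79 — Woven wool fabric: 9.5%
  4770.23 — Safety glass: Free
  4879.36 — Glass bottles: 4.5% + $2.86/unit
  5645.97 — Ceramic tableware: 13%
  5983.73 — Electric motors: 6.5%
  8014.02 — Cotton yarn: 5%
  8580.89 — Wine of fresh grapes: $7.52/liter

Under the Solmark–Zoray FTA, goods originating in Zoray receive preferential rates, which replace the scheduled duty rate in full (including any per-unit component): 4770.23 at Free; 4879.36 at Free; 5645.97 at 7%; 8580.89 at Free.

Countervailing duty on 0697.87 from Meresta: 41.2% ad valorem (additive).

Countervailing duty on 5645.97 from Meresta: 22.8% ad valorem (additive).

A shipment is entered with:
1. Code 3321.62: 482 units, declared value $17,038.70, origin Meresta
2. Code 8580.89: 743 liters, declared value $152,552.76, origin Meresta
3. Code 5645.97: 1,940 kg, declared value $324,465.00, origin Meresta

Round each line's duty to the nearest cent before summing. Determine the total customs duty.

$124,599.27

Line 1 (3321.62, Meresta, 482 units, $17,038.70):
Base rate for 3321.62 is $5.92/unit.
Duty = 482 × $5.92 = $2,853.44.
Line 2 (8580.89, Meresta, 743 liters, $152,552.76):
Base rate for 8580.89 is $7.52/liter.
8580.89 has an FTA preferential rate, but origin Meresta is not Zoray; base rate stands.
Duty = 743 × $7.52 = $5,587.36.
Line 3 (5645.97, Meresta, 1,940 kg, $324,465.00):
Base rate for 5645.97 is 13%.
5645.97 has an FTA preferential rate, but origin Meresta is not Zoray; base rate stands.
Additional duty on 5645.97 from Meresta: +22.8%. Applied ad valorem rate: 13% + 22.8% = 35.8%.
Duty = $324,465.00 × 35.8% = $116,158.47.
Total = $2,853.44 + $5,587.36 + $116,158.47 = $124,599.27.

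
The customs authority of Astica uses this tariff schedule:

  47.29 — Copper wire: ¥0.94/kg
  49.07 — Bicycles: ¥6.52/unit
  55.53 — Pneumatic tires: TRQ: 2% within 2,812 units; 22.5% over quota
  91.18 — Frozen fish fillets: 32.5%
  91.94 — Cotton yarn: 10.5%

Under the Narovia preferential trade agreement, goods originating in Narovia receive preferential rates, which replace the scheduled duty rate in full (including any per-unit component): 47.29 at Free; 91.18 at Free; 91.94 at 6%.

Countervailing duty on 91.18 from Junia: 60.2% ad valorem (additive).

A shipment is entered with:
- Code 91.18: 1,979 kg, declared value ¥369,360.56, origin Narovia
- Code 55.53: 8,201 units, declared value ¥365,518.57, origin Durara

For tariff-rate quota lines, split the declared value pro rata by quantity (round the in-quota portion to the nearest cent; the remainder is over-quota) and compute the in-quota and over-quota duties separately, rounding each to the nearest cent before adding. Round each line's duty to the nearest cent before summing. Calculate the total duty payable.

¥56,548.86

Line 1 (91.18, Narovia, 1,979 kg, ¥369,360.56):
Base rate for 91.18 is 32.5%.
Origin Narovia qualifies under the Astica–Narovia agreement and 91.18 is covered: preferential rate Free applies instead.
The additional-duty order on 91.18 targets Junia, not Narovia; it does not apply.
Duty = ¥369,360.56 × 0% = ¥0.00.
Line 2 (55.53, Durara, 8,201 units, ¥365,518.57):
Code 55.53 is under a tariff-rate quota (threshold 2,812 units). In-quota: 2,812 units at 2%; over-quota: 5,389 units at 22.5%.
Pro-rata value split: in-quota = ¥365,518.57 × 2,812/8,201 = ¥125,330.84; over-quota = ¥365,518.57 − ¥125,330.84 = ¥240,187.73.
In-quota duty = ¥125,330.84 × 2% = ¥2,506.62. Over-quota duty = ¥240,187.73 × 22.5% = ¥54,042.24.
Line duty = ¥2,506.62 + ¥54,042.24 = ¥56,548.86.
Total = ¥0.00 + ¥56,548.86 = ¥56,548.86.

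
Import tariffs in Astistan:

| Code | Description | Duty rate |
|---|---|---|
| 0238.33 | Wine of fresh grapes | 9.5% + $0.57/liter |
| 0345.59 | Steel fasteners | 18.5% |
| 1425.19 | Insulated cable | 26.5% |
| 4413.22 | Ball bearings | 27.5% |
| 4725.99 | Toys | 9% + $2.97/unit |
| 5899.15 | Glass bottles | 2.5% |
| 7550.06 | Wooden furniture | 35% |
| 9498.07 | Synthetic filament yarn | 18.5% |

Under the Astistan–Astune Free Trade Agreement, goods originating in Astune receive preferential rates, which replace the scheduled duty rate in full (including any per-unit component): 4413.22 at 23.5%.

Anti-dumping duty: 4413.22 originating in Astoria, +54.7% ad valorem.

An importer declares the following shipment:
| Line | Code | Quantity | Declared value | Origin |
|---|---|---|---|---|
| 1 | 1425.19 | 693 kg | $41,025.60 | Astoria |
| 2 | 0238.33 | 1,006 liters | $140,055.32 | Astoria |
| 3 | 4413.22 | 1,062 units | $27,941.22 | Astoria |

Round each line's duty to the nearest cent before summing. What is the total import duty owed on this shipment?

Line 1 (1425.19, Astoria, 693 kg, $41,025.60):
Base rate for 1425.19 is 26.5%.
Duty = $41,025.60 × 26.5% = $10,871.78.
Line 2 (0238.33, Astoria, 1,006 liters, $140,055.32):
Base rate for 0238.33 is 9.5% + $0.57/liter.
Duty = $140,055.32 × 9.5% + 1,006 × $0.57 = $13,878.68.
Line 3 (4413.22, Astoria, 1,062 units, $27,941.22):
Base rate for 4413.22 is 27.5%.
4413.22 has an FTA preferential rate, but origin Astoria is not Astune; base rate stands.
Additional duty on 4413.22 from Astoria: +54.7%. Applied ad valorem rate: 27.5% + 54.7% = 82.2%.
Duty = $27,941.22 × 82.2% = $22,967.68.
Total = $10,871.78 + $13,878.68 + $22,967.68 = $47,718.14.

$47,718.14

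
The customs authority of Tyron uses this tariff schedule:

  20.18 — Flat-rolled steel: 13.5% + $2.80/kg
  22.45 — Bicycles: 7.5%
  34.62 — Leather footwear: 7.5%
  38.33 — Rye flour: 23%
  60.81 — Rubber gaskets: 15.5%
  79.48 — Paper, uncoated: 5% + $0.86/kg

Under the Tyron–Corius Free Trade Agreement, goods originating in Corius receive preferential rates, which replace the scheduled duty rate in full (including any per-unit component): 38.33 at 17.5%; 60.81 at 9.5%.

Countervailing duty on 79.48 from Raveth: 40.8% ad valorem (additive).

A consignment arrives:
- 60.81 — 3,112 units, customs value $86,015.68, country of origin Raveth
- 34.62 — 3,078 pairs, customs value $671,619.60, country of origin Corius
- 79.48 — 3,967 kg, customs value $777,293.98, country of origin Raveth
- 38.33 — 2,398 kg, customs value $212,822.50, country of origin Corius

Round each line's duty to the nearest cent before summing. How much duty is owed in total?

$460,360.10

Line 1 (60.81, Raveth, 3,112 units, $86,015.68):
Base rate for 60.81 is 15.5%.
60.81 has an FTA preferential rate, but origin Raveth is not Corius; base rate stands.
Duty = $86,015.68 × 15.5% = $13,332.43.
Line 2 (34.62, Corius, 3,078 pairs, $671,619.60):
Base rate for 34.62 is 7.5%.
Origin Corius is the FTA partner but 34.62 is not on the preference list; base rate stands.
Duty = $671,619.60 × 7.5% = $50,371.47.
Line 3 (79.48, Raveth, 3,967 kg, $777,293.98):
Base rate for 79.48 is 5% + $0.86/kg.
Additional duty on 79.48 from Raveth: +40.8%. Applied ad valorem rate: 5% + 40.8% = 45.8%.
Duty = $777,293.98 × 45.8% + 3,967 × $0.86 = $359,412.26.
Line 4 (38.33, Corius, 2,398 kg, $212,822.50):
Base rate for 38.33 is 23%.
Origin Corius qualifies under the Tyron–Corius agreement and 38.33 is covered: preferential rate 17.5% applies instead.
Duty = $212,822.50 × 17.5% = $37,243.94.
Total = $13,332.43 + $50,371.47 + $359,412.26 + $37,243.94 = $460,360.10.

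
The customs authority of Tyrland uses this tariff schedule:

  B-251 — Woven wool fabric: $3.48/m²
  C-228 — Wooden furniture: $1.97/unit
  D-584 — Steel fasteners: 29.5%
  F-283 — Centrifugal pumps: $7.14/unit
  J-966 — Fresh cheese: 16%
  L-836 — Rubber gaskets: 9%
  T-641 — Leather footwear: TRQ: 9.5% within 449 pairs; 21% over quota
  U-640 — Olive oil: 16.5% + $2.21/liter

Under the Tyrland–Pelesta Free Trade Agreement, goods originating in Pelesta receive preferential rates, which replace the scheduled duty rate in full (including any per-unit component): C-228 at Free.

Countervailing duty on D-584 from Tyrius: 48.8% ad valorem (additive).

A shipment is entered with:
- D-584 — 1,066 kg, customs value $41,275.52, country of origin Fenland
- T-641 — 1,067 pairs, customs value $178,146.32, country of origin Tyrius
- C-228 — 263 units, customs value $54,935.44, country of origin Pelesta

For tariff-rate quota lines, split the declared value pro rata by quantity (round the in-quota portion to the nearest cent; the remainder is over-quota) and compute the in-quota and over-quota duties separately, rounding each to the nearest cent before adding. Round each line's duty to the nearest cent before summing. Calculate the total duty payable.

$40,966.03

Line 1 (D-584, Fenland, 1,066 kg, $41,275.52):
Base rate for D-584 is 29.5%.
The additional-duty order on D-584 targets Tyrius, not Fenland; it does not apply.
Duty = $41,275.52 × 29.5% = $12,176.28.
Line 2 (T-641, Tyrius, 1,067 pairs, $178,146.32):
Code T-641 is under a tariff-rate quota (threshold 449 pairs). In-quota: 449 pairs at 9.5%; over-quota: 618 pairs at 21%.
Pro-rata value split: in-quota = $178,146.32 × 449/1,067 = $74,965.04; over-quota = $178,146.32 − $74,965.04 = $103,181.28.
In-quota duty = $74,965.04 × 9.5% = $7,121.68. Over-quota duty = $103,181.28 × 21% = $21,668.07.
Line duty = $7,121.68 + $21,668.07 = $28,789.75.
Line 3 (C-228, Pelesta, 263 units, $54,935.44):
Base rate for C-228 is $1.97/unit.
Origin Pelesta qualifies under the Tyrland–Pelesta agreement and C-228 is covered: preferential rate Free applies instead.
Duty = $54,935.44 × 0% = $0.00.
Total = $12,176.28 + $28,789.75 + $0.00 = $40,966.03.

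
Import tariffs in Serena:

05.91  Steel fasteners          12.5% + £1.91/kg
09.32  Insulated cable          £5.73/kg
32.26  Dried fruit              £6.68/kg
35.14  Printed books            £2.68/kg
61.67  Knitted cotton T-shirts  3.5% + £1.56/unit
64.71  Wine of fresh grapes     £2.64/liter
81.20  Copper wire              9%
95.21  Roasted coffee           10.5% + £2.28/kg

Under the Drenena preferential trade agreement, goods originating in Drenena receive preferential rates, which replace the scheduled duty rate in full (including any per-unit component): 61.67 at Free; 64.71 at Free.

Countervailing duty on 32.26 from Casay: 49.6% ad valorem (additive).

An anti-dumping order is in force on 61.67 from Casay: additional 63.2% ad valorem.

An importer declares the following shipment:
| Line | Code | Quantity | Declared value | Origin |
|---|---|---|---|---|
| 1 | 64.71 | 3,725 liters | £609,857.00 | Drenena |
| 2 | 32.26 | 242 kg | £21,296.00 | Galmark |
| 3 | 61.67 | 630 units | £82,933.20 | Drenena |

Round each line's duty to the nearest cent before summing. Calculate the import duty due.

Line 1 (64.71, Drenena, 3,725 liters, £609,857.00):
Base rate for 64.71 is £2.64/liter.
Origin Drenena qualifies under the Serena–Drenena agreement and 64.71 is covered: preferential rate Free applies instead.
Duty = £609,857.00 × 0% = £0.00.
Line 2 (32.26, Galmark, 242 kg, £21,296.00):
Base rate for 32.26 is £6.68/kg.
The additional-duty order on 32.26 targets Casay, not Galmark; it does not apply.
Duty = 242 × £6.68 = £1,616.56.
Line 3 (61.67, Drenena, 630 units, £82,933.20):
Base rate for 61.67 is 3.5% + £1.56/unit.
Origin Drenena qualifies under the Serena–Drenena agreement and 61.67 is covered: preferential rate Free applies instead.
The additional-duty order on 61.67 targets Casay, not Drenena; it does not apply.
Duty = £82,933.20 × 0% = £0.00.
Total = £0.00 + £1,616.56 + £0.00 = £1,616.56.

£1,616.56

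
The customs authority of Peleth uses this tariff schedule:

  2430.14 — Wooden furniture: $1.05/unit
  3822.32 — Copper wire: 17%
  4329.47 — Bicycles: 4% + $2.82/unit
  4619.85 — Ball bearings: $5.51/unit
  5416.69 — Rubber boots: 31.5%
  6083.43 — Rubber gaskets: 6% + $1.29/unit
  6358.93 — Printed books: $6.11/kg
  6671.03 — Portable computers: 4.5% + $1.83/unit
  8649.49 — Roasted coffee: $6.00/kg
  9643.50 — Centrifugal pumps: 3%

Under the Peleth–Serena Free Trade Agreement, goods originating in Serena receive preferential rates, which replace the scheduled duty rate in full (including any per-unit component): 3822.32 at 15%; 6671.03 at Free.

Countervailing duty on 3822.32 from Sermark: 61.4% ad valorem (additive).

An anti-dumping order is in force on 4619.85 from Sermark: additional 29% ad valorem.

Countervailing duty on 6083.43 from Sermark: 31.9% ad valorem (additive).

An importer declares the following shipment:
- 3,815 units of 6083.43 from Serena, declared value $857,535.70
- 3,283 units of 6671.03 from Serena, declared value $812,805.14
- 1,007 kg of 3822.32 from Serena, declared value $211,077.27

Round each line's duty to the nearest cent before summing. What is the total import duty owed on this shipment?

Line 1 (6083.43, Serena, 3,815 units, $857,535.70):
Base rate for 6083.43 is 6% + $1.29/unit.
Origin Serena is the FTA partner but 6083.43 is not on the preference list; base rate stands.
The additional-duty order on 6083.43 targets Sermark, not Serena; it does not apply.
Duty = $857,535.70 × 6% + 3,815 × $1.29 = $56,373.49.
Line 2 (6671.03, Serena, 3,283 units, $812,805.14):
Base rate for 6671.03 is 4.5% + $1.83/unit.
Origin Serena qualifies under the Peleth–Serena agreement and 6671.03 is covered: preferential rate Free applies instead.
Duty = $812,805.14 × 0% = $0.00.
Line 3 (3822.32, Serena, 1,007 kg, $211,077.27):
Base rate for 3822.32 is 17%.
Origin Serena qualifies under the Peleth–Serena agreement and 3822.32 is covered: preferential rate 15% applies instead.
The additional-duty order on 3822.32 targets Sermark, not Serena; it does not apply.
Duty = $211,077.27 × 15% = $31,661.59.
Total = $56,373.49 + $0.00 + $31,661.59 = $88,035.08.

$88,035.08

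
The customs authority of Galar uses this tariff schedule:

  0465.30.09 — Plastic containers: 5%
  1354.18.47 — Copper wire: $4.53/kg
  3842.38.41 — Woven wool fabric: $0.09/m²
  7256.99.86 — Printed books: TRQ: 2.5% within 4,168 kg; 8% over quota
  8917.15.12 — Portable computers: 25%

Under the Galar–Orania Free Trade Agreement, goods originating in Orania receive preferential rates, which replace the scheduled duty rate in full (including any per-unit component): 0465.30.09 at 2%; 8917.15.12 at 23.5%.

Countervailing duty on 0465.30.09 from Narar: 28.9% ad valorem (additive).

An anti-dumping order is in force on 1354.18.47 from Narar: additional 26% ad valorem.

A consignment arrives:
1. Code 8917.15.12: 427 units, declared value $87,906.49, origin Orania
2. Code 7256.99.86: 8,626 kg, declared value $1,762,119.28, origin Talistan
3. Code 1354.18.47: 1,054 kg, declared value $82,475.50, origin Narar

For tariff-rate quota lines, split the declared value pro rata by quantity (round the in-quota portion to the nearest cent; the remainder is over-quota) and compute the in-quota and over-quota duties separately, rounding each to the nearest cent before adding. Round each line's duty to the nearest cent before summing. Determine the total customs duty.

Line 1 (8917.15.12, Orania, 427 units, $87,906.49):
Base rate for 8917.15.12 is 25%.
Origin Orania qualifies under the Galar–Orania agreement and 8917.15.12 is covered: preferential rate 23.5% applies instead.
Duty = $87,906.49 × 23.5% = $20,658.03.
Line 2 (7256.99.86, Talistan, 8,626 kg, $1,762,119.28):
Code 7256.99.86 is under a tariff-rate quota (threshold 4,168 kg). In-quota: 4,168 kg at 2.5%; over-quota: 4,458 kg at 8%.
Pro-rata value split: in-quota = $1,762,119.28 × 4,168/8,626 = $851,439.04; over-quota = $1,762,119.28 − $851,439.04 = $910,680.24.
In-quota duty = $851,439.04 × 2.5% = $21,285.98. Over-quota duty = $910,680.24 × 8% = $72,854.42.
Line duty = $21,285.98 + $72,854.42 = $94,140.40.
Line 3 (1354.18.47, Narar, 1,054 kg, $82,475.50):
Base rate for 1354.18.47 is $4.53/kg.
Additional duty on 1354.18.47 from Narar: +26% ad valorem. Applied ad valorem rate = 26%.
Duty = $82,475.50 × 26% + 1,054 × $4.53 = $26,218.25.
Total = $20,658.03 + $94,140.40 + $26,218.25 = $141,016.68.

$141,016.68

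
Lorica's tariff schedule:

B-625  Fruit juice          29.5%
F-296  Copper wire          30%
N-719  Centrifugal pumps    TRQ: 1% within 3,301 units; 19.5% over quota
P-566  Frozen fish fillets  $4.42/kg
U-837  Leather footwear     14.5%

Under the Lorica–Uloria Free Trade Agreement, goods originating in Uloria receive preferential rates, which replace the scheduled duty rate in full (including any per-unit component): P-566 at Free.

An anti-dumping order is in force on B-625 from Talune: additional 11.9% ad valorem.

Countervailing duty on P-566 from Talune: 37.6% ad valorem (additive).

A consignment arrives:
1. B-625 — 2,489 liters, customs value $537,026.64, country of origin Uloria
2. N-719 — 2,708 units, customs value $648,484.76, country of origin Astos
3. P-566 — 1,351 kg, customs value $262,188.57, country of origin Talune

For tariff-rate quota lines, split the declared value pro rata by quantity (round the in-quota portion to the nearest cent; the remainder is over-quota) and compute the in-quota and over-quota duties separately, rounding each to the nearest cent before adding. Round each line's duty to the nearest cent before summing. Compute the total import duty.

Line 1 (B-625, Uloria, 2,489 liters, $537,026.64):
Base rate for B-625 is 29.5%.
Origin Uloria is the FTA partner but B-625 is not on the preference list; base rate stands.
The additional-duty order on B-625 targets Talune, not Uloria; it does not apply.
Duty = $537,026.64 × 29.5% = $158,422.86.
Line 2 (N-719, Astos, 2,708 units, $648,484.76):
Code N-719 is under a tariff-rate quota (threshold 3,301 units). Quantity 2,708 units is within the quota, so the in-quota rate 1% applies to the full value.
Duty = $648,484.76 × 1% = $6,484.85.
Line 3 (P-566, Talune, 1,351 kg, $262,188.57):
Base rate for P-566 is $4.42/kg.
P-566 has an FTA preferential rate, but origin Talune is not Uloria; base rate stands.
Additional duty on P-566 from Talune: +37.6% ad valorem. Applied ad valorem rate = 37.6%.
Duty = $262,188.57 × 37.6% + 1,351 × $4.42 = $104,554.32.
Total = $158,422.86 + $6,484.85 + $104,554.32 = $269,462.03.

$269,462.03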